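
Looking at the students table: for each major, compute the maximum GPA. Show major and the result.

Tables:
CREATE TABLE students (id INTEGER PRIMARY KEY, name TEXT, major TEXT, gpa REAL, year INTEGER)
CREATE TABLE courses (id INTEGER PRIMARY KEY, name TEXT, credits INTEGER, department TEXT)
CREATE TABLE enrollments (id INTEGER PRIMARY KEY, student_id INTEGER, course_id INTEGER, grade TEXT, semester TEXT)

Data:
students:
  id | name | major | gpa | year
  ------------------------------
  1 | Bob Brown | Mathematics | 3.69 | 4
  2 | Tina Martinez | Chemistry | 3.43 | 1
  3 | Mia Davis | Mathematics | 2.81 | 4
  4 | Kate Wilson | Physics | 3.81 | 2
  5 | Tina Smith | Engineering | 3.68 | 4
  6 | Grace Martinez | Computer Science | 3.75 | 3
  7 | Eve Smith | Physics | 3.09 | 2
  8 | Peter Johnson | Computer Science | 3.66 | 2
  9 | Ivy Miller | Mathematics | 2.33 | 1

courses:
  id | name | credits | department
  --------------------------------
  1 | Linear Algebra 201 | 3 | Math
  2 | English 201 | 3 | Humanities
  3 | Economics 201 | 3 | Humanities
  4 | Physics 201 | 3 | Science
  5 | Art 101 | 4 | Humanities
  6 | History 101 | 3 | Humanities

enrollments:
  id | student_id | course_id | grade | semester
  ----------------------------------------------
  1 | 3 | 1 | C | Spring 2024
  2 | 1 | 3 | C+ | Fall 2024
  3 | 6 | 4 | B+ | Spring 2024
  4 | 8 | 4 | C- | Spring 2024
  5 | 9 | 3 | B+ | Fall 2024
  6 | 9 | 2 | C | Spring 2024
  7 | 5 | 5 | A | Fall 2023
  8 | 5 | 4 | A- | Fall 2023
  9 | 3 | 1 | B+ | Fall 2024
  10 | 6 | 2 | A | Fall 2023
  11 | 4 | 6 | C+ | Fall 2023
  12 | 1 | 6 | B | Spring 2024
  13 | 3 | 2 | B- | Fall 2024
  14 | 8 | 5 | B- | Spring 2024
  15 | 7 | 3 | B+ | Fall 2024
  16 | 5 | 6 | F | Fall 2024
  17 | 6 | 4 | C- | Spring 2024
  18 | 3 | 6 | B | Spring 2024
SELECT major, MAX(gpa) AS max_gpa FROM students GROUP BY major

Execution result:
major | max_gpa
Chemistry | 3.43
Computer Science | 3.75
Engineering | 3.68
Mathematics | 3.69
Physics | 3.81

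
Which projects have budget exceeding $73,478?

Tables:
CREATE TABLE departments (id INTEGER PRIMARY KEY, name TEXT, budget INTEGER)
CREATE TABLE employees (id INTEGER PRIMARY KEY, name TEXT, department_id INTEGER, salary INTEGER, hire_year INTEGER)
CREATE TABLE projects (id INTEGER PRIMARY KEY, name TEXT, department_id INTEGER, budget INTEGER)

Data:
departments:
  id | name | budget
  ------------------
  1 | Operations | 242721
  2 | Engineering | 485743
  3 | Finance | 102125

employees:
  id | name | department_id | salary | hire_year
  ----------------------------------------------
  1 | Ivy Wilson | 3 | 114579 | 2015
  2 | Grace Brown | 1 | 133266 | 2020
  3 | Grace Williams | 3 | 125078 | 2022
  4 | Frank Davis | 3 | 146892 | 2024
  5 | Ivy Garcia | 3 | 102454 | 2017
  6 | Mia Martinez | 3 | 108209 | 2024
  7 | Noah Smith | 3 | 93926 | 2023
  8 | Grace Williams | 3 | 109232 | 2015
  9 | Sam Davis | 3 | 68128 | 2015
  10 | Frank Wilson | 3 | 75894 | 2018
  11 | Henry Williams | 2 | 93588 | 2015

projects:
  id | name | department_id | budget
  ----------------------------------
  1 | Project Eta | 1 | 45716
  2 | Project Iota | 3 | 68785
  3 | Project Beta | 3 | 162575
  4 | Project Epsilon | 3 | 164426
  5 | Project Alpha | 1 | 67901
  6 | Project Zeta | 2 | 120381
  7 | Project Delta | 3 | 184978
SELECT name, budget FROM projects WHERE budget > 73478

Execution result:
name | budget
Project Beta | 162575
Project Epsilon | 164426
Project Zeta | 120381
Project Delta | 184978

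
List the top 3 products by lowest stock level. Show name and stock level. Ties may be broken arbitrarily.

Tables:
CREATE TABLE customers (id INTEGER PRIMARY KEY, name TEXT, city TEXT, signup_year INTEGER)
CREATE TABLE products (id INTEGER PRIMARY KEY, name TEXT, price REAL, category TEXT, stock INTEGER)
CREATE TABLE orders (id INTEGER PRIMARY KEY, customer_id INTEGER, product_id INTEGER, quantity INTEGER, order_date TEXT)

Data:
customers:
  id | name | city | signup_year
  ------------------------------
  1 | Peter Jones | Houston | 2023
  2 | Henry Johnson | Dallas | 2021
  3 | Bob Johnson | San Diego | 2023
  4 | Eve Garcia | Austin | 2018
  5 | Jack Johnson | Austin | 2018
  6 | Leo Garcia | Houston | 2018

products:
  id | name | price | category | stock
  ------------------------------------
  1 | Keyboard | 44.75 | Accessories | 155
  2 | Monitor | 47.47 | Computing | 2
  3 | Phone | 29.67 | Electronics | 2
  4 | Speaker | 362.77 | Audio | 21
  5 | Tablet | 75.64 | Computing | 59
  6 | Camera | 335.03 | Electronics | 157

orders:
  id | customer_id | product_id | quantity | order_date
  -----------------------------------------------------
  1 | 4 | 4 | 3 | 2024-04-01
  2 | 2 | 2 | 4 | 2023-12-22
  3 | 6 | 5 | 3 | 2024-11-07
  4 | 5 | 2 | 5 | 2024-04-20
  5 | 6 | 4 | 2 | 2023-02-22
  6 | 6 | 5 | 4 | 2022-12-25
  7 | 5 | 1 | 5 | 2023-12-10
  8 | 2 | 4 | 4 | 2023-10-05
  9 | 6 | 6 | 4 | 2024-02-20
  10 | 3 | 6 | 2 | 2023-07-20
SELECT name, stock FROM products ORDER BY stock ASC LIMIT 3

Execution result:
name | stock
Monitor | 2
Phone | 2
Speaker | 21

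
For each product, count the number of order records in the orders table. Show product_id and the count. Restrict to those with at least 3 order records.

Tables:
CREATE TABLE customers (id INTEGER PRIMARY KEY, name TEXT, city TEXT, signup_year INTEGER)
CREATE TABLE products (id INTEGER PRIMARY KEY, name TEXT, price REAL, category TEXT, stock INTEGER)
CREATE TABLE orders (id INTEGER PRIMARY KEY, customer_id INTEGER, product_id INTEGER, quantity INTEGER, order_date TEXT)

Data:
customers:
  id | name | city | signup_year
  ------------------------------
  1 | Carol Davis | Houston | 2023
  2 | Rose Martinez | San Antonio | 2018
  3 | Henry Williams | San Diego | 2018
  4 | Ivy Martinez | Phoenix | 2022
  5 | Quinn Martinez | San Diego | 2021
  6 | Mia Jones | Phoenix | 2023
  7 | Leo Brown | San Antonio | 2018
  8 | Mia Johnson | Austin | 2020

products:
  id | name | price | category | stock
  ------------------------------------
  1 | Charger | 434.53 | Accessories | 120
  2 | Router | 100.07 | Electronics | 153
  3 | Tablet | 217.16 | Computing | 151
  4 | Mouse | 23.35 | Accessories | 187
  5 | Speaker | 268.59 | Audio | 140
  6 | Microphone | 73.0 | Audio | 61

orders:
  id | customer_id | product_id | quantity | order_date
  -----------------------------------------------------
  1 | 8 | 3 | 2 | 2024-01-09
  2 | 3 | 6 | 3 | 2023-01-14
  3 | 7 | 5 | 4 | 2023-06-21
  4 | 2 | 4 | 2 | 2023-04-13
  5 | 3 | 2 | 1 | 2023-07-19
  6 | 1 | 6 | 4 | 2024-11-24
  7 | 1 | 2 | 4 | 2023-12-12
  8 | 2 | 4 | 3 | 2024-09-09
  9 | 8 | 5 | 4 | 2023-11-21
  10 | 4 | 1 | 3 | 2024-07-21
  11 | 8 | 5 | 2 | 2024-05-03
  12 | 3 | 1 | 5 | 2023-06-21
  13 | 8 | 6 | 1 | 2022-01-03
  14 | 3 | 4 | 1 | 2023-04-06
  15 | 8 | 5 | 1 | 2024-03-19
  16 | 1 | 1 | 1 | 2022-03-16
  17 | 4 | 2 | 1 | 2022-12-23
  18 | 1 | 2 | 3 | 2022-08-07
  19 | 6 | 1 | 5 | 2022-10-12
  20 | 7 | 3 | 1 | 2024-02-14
SELECT product_id, COUNT(*) AS order_count FROM orders GROUP BY product_id HAVING COUNT(*) >= 3

Execution result:
product_id | order_count
1 | 4
2 | 4
4 | 3
5 | 4
6 | 3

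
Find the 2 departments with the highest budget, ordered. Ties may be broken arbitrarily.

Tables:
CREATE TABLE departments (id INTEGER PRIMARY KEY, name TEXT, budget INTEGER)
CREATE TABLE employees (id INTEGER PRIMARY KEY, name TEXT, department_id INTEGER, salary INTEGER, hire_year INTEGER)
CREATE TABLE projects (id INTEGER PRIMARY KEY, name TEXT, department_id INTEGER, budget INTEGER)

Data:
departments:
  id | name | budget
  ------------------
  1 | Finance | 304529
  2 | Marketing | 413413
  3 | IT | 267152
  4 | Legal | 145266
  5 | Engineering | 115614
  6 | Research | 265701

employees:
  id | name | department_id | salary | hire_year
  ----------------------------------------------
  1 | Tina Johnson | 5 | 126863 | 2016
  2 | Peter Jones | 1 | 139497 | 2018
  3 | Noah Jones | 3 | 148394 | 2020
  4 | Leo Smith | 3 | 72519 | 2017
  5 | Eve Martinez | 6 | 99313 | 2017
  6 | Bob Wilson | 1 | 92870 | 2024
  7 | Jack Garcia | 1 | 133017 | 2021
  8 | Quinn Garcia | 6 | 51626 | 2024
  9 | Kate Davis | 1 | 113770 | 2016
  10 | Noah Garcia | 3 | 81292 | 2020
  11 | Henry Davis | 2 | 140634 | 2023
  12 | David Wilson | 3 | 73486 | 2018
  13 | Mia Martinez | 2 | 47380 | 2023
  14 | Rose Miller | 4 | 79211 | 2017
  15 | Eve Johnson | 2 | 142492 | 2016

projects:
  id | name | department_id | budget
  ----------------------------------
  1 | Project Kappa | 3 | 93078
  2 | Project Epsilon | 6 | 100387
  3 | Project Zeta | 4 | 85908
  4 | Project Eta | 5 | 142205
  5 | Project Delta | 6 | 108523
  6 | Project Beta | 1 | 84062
SELECT name, budget FROM departments ORDER BY budget DESC LIMIT 2

Execution result:
name | budget
Marketing | 413413
Finance | 304529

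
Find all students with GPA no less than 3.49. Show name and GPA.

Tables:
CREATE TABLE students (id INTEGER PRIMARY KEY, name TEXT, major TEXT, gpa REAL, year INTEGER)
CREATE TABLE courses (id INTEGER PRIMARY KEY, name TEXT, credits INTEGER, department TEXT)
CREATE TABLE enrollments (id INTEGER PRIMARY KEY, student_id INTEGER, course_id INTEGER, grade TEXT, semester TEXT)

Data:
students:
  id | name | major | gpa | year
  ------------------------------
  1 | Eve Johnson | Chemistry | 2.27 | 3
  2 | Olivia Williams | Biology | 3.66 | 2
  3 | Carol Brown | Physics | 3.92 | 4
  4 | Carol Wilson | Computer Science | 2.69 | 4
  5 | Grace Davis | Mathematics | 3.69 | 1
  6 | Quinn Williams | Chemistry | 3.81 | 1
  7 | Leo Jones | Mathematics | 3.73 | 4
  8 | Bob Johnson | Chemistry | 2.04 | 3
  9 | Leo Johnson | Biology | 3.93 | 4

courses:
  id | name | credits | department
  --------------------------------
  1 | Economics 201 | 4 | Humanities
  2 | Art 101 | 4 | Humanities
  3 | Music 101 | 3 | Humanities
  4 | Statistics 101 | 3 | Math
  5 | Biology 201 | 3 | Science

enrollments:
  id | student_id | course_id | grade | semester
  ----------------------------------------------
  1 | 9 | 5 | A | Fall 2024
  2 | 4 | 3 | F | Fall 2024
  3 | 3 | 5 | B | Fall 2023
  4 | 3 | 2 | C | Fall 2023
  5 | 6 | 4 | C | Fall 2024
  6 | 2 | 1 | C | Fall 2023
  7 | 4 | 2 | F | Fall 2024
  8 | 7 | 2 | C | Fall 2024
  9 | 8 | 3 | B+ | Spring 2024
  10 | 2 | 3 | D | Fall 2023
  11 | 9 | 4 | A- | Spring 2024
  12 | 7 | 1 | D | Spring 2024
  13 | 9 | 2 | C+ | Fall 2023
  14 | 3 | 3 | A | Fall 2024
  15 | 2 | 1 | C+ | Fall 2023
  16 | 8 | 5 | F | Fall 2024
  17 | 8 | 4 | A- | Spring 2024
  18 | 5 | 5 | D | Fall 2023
SELECT name, gpa FROM students WHERE gpa >= 3.49

Execution result:
name | gpa
Olivia Williams | 3.66
Carol Brown | 3.92
Grace Davis | 3.69
Quinn Williams | 3.81
Leo Jones | 3.73
Leo Johnson | 3.93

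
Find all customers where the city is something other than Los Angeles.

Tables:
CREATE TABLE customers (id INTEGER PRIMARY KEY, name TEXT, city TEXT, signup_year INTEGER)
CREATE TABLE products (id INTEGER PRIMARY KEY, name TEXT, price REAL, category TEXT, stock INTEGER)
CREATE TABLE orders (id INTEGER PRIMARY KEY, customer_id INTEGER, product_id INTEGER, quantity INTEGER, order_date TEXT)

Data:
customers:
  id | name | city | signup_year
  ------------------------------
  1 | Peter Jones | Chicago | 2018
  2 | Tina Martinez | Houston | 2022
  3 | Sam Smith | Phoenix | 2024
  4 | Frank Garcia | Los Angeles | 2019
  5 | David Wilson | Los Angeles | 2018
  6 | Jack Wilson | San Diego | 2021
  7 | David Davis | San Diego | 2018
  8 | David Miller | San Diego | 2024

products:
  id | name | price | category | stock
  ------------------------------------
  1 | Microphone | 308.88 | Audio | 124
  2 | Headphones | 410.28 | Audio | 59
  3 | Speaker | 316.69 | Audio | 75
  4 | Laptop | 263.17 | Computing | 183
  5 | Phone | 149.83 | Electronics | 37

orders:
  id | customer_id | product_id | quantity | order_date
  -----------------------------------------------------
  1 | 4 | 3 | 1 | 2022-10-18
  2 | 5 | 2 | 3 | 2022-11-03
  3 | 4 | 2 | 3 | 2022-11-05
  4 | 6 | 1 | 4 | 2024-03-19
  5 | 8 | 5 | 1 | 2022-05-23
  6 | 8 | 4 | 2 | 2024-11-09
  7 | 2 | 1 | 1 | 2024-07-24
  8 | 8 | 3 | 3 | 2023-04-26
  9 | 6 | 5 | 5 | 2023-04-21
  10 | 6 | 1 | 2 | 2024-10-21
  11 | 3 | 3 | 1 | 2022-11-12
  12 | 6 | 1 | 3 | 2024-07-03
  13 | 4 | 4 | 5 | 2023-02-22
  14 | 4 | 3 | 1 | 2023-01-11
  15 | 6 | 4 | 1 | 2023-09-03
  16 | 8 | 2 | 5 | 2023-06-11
SELECT name, city FROM customers WHERE city <> 'Los Angeles'

Execution result:
name | city
Peter Jones | Chicago
Tina Martinez | Houston
Sam Smith | Phoenix
Jack Wilson | San Diego
David Davis | San Diego
David Miller | San Diego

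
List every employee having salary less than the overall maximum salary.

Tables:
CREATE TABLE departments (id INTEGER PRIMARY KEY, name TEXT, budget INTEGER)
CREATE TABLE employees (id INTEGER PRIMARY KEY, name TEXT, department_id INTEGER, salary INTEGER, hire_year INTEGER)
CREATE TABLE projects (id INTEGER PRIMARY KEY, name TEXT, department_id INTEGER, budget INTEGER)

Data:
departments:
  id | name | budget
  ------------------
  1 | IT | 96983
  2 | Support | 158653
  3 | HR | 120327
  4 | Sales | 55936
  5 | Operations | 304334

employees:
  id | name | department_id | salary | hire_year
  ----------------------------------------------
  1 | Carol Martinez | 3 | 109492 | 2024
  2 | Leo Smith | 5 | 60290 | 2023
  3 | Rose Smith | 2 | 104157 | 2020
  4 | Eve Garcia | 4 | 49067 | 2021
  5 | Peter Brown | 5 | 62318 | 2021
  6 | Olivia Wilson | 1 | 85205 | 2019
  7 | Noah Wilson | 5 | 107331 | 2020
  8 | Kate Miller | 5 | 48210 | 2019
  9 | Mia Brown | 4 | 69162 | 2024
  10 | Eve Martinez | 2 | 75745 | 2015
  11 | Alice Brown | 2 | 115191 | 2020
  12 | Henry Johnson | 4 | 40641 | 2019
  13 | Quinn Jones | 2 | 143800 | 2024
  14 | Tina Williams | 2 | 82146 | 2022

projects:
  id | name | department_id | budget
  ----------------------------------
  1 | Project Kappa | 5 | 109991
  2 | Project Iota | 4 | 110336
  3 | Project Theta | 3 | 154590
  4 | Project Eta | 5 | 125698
SELECT name, salary FROM employees WHERE salary < (SELECT MAX(salary) FROM employees)

Execution result:
name | salary
Carol Martinez | 109492
Leo Smith | 60290
Rose Smith | 104157
Eve Garcia | 49067
Peter Brown | 62318
Olivia Wilson | 85205
Noah Wilson | 107331
Kate Miller | 48210
Mia Brown | 69162
Eve Martinez | 75745
Alice Brown | 115191
Henry Johnson | 40641
Tina Williams | 82146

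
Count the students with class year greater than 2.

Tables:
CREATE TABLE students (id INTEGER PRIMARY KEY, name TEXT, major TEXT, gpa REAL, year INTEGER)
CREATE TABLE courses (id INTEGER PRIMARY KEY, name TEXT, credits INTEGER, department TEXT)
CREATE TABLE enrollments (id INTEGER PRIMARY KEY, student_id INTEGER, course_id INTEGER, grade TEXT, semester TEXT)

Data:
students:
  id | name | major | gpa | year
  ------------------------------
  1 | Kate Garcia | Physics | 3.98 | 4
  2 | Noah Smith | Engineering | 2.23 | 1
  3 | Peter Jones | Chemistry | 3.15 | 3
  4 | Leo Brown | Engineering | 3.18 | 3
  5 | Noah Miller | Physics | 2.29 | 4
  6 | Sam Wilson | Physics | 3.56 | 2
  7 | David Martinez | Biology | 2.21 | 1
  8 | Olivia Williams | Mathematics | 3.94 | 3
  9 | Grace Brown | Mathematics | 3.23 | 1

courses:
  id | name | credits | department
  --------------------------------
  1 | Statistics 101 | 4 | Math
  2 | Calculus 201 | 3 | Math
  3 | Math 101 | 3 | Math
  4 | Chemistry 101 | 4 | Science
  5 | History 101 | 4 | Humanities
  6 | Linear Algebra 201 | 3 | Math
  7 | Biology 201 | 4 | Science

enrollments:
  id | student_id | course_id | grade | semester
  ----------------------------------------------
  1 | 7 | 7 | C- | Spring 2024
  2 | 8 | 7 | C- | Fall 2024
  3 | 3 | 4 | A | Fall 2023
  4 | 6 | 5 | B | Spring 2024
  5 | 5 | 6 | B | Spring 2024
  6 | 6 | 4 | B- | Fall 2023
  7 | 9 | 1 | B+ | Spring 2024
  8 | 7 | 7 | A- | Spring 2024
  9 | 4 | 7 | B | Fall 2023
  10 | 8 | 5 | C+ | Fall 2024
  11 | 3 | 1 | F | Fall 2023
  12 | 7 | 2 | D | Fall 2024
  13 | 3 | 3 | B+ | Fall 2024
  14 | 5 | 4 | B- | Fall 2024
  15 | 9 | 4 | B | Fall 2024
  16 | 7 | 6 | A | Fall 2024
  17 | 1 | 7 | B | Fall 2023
SELECT COUNT(*) FROM students WHERE year > 2

Execution result:
5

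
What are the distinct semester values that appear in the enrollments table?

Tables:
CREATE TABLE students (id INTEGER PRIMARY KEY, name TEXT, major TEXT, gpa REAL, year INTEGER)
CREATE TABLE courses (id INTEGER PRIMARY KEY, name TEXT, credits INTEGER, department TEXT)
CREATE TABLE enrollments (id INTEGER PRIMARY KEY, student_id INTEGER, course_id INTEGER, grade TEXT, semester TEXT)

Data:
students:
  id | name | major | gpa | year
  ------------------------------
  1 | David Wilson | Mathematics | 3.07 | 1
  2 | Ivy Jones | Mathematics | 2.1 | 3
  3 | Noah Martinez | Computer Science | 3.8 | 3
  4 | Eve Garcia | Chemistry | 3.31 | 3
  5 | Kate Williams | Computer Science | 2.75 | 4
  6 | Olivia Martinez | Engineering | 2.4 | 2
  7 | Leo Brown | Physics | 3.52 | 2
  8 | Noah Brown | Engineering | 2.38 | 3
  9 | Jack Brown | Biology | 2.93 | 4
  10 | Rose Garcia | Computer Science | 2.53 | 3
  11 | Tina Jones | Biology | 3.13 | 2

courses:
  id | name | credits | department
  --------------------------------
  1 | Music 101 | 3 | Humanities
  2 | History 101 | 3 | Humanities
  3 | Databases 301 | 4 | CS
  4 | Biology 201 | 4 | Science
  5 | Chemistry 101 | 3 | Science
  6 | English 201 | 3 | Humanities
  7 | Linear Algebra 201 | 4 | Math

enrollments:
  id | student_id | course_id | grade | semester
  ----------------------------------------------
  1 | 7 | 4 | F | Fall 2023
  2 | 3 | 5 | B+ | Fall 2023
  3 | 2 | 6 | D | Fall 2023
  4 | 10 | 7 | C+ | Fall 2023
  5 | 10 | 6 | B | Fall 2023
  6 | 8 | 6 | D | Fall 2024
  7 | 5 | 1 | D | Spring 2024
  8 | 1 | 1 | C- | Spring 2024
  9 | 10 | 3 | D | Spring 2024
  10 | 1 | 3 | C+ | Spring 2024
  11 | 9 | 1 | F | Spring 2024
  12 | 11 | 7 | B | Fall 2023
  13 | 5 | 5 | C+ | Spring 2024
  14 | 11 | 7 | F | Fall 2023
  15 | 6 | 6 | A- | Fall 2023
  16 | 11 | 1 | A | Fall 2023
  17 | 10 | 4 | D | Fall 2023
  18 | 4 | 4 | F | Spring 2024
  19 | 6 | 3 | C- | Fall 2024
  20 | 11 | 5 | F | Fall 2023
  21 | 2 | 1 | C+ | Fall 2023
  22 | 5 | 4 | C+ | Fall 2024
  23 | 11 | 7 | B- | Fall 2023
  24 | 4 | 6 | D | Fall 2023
SELECT DISTINCT semester FROM enrollments

Execution result:
semester
Fall 2023
Fall 2024
Spring 2024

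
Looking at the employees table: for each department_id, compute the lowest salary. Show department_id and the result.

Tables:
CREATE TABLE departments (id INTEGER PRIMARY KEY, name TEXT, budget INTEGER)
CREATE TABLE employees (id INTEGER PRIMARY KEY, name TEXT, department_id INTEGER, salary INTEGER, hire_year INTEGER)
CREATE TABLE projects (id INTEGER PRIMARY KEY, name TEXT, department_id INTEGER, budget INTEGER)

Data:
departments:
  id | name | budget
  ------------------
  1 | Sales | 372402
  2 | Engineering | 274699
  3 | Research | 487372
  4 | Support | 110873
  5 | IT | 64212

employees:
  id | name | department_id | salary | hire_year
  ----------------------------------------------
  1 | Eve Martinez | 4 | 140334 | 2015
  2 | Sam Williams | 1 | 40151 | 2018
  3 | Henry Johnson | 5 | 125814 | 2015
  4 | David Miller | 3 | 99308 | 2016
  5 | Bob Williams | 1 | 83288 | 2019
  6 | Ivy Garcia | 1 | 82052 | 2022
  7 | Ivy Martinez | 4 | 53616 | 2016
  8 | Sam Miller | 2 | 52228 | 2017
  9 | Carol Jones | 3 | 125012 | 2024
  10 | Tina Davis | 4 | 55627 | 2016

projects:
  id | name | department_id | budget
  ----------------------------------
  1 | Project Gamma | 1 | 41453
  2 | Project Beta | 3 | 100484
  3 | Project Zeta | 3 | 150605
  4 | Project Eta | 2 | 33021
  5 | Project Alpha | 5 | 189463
SELECT department_id, MIN(salary) AS min_salary FROM employees GROUP BY department_id

Execution result:
department_id | min_salary
1 | 40151
2 | 52228
3 | 99308
4 | 53616
5 | 125814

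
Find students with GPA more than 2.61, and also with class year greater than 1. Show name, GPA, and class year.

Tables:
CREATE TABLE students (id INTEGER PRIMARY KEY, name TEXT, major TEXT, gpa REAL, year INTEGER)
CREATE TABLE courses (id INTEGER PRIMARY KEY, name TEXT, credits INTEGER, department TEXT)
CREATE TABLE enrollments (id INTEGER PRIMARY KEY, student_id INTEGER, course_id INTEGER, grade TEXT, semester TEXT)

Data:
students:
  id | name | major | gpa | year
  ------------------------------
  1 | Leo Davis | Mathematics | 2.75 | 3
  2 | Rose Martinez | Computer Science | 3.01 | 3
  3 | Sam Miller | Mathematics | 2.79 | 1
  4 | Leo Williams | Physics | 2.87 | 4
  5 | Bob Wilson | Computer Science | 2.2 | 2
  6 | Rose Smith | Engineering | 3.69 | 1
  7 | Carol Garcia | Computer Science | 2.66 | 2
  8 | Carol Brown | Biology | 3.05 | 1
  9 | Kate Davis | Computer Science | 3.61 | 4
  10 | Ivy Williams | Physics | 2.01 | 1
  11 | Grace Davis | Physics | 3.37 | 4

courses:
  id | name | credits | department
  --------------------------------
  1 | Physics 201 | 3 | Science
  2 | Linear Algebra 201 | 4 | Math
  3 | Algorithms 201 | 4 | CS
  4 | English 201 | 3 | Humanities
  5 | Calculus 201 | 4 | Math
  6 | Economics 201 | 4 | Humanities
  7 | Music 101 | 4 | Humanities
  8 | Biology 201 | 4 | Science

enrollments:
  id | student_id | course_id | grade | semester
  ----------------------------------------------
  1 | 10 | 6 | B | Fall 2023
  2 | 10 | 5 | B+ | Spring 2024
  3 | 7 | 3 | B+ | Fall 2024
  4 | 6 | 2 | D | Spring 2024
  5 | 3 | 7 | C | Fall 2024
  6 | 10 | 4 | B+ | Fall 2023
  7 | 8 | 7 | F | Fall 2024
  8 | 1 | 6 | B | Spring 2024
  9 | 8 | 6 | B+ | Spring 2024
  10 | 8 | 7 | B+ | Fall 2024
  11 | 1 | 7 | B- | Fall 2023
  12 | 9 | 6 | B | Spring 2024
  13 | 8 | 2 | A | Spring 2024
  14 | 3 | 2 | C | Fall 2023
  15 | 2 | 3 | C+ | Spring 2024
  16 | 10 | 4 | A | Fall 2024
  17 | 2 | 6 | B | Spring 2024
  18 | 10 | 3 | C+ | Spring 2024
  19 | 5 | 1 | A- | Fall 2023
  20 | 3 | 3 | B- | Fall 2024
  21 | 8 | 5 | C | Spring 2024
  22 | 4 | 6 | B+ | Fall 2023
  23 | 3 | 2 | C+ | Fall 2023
SELECT name, gpa, year FROM students WHERE gpa > 2.61 AND year > 1

Execution result:
name | gpa | year
Leo Davis | 2.75 | 3
Rose Martinez | 3.01 | 3
Leo Williams | 2.87 | 4
Carol Garcia | 2.66 | 2
Kate Davis | 3.61 | 4
Grace Davis | 3.37 | 4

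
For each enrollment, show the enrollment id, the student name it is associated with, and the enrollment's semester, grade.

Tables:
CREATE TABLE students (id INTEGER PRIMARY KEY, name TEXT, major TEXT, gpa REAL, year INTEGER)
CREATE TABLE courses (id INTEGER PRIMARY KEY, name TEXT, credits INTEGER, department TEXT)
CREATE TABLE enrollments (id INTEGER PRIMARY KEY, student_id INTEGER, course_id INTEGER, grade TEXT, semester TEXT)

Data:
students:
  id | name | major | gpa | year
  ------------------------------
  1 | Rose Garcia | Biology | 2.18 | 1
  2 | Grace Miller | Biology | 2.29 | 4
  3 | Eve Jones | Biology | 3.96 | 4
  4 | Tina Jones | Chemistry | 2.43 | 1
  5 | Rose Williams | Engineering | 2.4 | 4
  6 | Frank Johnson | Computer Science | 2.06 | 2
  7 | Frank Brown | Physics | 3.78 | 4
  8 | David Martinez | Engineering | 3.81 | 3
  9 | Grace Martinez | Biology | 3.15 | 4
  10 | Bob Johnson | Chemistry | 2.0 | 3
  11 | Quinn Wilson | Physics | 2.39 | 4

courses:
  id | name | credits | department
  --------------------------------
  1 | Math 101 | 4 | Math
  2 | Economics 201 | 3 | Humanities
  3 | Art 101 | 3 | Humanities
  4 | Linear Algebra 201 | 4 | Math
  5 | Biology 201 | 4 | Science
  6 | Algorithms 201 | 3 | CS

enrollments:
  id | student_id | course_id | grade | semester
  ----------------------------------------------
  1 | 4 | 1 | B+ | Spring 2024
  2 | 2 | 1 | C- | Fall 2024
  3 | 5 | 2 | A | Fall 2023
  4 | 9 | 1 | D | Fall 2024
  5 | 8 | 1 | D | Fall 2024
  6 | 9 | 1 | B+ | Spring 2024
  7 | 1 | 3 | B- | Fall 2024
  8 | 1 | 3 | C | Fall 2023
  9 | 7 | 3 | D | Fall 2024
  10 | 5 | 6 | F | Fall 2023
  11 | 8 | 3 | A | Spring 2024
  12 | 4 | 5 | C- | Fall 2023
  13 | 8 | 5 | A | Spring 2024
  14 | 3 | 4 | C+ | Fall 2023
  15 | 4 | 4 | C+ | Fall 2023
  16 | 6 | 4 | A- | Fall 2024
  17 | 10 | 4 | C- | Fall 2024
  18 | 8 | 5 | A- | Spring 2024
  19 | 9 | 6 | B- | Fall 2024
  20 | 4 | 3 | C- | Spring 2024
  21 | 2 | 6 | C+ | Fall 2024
SELECT c.id, p.name AS student, c.semester, c.grade FROM enrollments c JOIN students p ON c.student_id = p.id

Execution result:
id | student | semester | grade
1 | Tina Jones | Spring 2024 | B+
2 | Grace Miller | Fall 2024 | C-
3 | Rose Williams | Fall 2023 | A
4 | Grace Martinez | Fall 2024 | D
5 | David Martinez | Fall 2024 | D
6 | Grace Martinez | Spring 2024 | B+
7 | Rose Garcia | Fall 2024 | B-
8 | Rose Garcia | Fall 2023 | C
9 | Frank Brown | Fall 2024 | D
10 | Rose Williams | Fall 2023 | F
11 | David Martinez | Spring 2024 | A
12 | Tina Jones | Fall 2023 | C-
13 | David Martinez | Spring 2024 | A
14 | Eve Jones | Fall 2023 | C+
15 | Tina Jones | Fall 2023 | C+
16 | Frank Johnson | Fall 2024 | A-
17 | Bob Johnson | Fall 2024 | C-
18 | David Martinez | Spring 2024 | A-
19 | Grace Martinez | Fall 2024 | B-
20 | Tina Jones | Spring 2024 | C-
21 | Grace Miller | Fall 2024 | C+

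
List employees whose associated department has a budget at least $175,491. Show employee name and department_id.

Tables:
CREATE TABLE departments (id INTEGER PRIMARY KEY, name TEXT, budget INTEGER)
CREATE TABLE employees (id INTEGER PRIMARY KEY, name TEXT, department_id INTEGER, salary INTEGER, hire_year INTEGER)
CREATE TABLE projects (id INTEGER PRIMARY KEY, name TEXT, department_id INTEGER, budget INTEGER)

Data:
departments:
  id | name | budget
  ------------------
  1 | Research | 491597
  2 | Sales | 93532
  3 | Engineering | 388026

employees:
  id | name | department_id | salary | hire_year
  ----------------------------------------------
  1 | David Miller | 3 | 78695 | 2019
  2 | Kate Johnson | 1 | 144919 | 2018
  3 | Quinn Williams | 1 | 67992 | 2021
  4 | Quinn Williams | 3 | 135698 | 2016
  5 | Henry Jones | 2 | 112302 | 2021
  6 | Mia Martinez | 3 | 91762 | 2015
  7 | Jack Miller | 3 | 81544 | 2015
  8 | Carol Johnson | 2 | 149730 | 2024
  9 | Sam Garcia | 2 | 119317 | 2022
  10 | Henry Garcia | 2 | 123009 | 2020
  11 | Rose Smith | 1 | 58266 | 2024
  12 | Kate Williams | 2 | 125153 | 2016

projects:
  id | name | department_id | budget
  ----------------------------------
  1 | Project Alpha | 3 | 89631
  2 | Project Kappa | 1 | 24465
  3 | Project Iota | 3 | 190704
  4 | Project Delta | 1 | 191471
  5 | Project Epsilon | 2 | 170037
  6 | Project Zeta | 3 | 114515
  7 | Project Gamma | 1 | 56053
SELECT name, department_id FROM employees WHERE department_id IN (SELECT id FROM departments WHERE budget >= 175491)

Execution result:
name | department_id
David Miller | 3
Kate Johnson | 1
Quinn Williams | 1
Quinn Williams | 3
Mia Martinez | 3
Jack Miller | 3
Rose Smith | 1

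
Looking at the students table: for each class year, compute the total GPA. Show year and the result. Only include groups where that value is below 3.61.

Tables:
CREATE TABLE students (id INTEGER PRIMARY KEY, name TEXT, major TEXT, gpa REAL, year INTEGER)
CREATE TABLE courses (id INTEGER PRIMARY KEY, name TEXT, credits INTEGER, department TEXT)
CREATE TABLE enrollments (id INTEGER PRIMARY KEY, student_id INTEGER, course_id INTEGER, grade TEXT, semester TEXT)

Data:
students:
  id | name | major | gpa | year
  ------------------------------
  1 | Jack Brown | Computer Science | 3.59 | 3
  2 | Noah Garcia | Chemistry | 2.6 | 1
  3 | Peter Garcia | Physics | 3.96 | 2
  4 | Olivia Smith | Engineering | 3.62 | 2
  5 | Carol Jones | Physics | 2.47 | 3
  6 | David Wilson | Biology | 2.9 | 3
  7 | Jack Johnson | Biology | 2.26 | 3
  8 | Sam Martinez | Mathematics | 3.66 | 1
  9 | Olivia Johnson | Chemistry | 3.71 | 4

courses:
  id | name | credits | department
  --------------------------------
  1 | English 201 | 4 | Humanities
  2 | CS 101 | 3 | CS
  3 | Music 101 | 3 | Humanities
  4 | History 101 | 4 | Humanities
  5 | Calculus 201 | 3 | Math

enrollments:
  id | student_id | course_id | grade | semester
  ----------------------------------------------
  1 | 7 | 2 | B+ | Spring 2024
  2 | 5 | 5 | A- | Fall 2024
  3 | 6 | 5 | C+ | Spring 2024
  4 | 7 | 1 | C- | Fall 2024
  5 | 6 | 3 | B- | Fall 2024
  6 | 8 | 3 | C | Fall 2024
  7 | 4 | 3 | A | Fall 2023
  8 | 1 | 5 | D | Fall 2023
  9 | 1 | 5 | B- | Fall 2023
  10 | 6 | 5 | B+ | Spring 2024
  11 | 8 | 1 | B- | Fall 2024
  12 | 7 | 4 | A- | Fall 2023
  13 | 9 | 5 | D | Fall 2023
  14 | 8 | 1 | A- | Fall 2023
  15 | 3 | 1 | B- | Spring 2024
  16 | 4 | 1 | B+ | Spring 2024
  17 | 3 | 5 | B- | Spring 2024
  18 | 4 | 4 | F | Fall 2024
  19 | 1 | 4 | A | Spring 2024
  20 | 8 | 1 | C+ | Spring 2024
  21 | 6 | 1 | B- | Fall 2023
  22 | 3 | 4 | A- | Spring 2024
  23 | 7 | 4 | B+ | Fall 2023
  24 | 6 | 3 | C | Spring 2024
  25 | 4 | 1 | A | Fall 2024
SELECT year, SUM(gpa) AS sum_gpa FROM students GROUP BY year HAVING SUM(gpa) < 3.61

Execution result:
(no rows)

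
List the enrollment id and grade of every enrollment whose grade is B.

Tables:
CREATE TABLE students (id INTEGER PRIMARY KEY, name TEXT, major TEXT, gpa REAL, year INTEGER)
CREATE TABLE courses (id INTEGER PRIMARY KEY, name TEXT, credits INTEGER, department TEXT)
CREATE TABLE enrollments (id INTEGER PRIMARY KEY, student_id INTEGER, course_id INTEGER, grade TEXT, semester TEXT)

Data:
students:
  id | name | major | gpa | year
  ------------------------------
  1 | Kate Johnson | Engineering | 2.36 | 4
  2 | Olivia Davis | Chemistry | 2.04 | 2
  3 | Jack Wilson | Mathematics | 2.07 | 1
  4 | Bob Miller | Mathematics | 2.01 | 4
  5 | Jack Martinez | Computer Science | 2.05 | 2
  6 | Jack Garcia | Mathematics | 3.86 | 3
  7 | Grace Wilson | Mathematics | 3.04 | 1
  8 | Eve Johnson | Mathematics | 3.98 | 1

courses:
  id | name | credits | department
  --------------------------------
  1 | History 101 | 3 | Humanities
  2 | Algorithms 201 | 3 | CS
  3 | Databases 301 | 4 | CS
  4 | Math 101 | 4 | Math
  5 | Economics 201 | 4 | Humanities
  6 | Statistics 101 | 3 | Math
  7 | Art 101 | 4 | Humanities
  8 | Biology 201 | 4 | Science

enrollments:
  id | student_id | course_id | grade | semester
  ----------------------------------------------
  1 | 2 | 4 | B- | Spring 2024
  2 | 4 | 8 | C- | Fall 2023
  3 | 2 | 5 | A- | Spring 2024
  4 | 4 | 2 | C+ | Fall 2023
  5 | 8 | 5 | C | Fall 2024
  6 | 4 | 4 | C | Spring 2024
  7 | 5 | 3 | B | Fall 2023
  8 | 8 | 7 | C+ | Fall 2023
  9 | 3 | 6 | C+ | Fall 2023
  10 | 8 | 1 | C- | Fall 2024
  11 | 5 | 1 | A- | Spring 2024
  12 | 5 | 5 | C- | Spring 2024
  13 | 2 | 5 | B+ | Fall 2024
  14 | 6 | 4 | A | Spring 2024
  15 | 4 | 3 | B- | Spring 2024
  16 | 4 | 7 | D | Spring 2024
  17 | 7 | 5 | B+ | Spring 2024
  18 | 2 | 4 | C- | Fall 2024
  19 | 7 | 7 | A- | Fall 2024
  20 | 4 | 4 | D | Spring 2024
SELECT id, grade FROM enrollments WHERE grade = 'B'

Execution result:
id | grade
7 | B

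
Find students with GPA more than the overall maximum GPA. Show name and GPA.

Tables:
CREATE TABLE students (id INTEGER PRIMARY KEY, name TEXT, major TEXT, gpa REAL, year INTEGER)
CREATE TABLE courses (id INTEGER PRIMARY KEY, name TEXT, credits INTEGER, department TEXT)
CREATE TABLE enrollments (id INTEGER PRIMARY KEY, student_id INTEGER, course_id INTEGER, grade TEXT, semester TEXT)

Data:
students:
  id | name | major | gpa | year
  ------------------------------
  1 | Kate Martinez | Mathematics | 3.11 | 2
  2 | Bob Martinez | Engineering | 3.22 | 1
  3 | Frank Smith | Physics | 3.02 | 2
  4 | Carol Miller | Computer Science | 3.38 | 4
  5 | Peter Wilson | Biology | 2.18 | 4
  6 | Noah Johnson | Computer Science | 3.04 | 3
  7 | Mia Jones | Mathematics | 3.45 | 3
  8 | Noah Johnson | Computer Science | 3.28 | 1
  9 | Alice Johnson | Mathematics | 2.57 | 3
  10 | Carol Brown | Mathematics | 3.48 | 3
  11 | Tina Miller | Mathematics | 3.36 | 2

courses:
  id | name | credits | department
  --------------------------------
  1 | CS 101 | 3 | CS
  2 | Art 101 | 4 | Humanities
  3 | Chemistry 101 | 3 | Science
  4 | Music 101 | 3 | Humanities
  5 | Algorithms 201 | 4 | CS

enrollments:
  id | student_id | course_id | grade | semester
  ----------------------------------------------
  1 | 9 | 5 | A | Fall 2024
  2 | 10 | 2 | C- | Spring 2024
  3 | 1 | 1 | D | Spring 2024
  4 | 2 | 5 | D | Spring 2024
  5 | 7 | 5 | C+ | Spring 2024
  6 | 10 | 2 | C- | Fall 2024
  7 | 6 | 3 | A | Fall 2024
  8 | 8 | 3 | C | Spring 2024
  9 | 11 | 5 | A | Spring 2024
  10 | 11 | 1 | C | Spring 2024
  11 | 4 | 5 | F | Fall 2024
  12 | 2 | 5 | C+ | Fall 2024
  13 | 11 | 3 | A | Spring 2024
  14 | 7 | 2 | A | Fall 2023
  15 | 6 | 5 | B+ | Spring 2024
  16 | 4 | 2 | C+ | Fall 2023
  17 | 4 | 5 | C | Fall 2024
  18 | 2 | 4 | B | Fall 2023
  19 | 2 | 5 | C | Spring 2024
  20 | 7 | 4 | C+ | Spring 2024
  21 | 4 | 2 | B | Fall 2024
SELECT name, gpa FROM students WHERE gpa > (SELECT MAX(gpa) FROM students)

Execution result:
(no rows)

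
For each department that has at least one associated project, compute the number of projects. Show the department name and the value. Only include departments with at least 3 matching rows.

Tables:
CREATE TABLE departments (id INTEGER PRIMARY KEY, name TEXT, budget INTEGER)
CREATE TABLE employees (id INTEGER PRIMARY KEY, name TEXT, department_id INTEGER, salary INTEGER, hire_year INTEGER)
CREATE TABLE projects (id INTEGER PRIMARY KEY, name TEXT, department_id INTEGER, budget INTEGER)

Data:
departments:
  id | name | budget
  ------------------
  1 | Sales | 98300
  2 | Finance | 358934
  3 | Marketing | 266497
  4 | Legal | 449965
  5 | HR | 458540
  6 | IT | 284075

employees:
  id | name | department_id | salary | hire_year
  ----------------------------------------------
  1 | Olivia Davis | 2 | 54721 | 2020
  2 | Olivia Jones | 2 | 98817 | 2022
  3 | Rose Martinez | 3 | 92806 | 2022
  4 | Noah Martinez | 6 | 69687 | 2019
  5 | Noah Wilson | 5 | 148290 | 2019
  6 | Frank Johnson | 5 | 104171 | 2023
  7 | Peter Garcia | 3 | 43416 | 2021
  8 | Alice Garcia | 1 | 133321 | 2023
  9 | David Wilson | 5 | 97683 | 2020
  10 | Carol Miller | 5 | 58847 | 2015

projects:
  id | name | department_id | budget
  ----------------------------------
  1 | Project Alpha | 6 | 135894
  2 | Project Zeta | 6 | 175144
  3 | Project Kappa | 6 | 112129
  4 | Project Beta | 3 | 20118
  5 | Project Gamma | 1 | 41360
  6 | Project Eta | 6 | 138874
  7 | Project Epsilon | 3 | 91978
SELECT p.name, COUNT(*) AS n FROM projects c JOIN departments p ON c.department_id = p.id GROUP BY p.id, p.name HAVING COUNT(*) >= 3

Execution result:
name | n
IT | 4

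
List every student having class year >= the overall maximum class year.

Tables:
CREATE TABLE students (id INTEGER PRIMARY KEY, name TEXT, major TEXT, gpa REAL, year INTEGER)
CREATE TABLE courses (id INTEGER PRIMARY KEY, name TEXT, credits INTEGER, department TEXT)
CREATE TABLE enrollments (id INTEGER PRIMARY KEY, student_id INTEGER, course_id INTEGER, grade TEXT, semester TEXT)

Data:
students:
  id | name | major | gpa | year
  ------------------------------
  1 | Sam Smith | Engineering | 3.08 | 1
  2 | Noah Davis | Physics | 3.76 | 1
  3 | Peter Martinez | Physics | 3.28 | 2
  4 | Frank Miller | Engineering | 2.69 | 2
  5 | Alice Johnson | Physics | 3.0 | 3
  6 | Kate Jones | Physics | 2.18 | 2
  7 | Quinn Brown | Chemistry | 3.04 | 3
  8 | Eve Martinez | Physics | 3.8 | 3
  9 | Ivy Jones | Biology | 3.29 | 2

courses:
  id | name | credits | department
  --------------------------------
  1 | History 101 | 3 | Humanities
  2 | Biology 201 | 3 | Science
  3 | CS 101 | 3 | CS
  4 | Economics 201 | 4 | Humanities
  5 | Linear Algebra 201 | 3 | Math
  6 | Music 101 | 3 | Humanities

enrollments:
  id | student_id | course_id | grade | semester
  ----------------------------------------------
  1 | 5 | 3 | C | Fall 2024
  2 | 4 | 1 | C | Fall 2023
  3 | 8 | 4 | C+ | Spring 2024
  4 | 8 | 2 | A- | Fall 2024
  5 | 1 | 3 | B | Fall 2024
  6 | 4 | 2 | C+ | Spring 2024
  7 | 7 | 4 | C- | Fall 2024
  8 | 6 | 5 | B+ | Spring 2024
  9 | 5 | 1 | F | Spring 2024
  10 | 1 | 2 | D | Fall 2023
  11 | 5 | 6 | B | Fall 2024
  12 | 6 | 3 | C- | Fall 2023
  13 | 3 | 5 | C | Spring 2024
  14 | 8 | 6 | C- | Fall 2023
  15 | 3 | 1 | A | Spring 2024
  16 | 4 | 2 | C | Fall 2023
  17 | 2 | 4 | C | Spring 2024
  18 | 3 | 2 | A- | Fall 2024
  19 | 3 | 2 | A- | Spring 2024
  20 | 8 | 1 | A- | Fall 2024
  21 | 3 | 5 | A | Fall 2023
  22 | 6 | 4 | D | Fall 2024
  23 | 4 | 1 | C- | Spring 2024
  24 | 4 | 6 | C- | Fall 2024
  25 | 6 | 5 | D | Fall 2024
SELECT name, year FROM students WHERE year >= (SELECT MAX(year) FROM students)

Execution result:
name | year
Alice Johnson | 3
Quinn Brown | 3
Eve Martinez | 3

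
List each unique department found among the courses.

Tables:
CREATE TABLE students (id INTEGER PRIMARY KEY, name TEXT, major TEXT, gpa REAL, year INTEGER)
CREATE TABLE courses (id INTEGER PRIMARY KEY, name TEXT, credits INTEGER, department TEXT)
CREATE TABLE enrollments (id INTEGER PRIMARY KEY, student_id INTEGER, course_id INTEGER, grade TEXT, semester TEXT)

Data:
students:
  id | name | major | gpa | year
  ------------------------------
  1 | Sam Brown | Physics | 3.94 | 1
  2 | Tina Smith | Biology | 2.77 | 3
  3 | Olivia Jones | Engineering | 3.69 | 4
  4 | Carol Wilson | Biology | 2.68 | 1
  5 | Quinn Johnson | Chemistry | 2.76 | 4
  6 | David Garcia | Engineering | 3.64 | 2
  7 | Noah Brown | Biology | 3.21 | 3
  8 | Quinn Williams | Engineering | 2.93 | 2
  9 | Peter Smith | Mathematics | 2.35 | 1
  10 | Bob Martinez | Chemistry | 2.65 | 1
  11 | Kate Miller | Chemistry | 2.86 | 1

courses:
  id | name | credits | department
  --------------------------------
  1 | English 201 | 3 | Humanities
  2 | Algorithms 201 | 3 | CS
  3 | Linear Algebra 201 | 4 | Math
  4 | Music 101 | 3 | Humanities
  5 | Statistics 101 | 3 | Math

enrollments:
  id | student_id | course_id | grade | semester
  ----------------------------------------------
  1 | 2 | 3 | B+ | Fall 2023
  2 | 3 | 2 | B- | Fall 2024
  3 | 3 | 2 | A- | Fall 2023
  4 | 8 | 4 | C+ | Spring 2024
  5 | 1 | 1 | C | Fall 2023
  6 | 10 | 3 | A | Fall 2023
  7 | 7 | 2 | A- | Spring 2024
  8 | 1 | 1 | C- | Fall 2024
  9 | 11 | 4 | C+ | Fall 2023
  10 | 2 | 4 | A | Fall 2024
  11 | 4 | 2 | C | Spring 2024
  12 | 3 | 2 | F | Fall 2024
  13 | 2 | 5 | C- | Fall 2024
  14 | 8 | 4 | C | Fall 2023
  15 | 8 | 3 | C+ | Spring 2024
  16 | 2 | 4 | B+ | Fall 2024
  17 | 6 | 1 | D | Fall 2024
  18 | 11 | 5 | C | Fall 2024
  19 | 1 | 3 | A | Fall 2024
SELECT DISTINCT department FROM courses

Execution result:
department
Humanities
CS
Math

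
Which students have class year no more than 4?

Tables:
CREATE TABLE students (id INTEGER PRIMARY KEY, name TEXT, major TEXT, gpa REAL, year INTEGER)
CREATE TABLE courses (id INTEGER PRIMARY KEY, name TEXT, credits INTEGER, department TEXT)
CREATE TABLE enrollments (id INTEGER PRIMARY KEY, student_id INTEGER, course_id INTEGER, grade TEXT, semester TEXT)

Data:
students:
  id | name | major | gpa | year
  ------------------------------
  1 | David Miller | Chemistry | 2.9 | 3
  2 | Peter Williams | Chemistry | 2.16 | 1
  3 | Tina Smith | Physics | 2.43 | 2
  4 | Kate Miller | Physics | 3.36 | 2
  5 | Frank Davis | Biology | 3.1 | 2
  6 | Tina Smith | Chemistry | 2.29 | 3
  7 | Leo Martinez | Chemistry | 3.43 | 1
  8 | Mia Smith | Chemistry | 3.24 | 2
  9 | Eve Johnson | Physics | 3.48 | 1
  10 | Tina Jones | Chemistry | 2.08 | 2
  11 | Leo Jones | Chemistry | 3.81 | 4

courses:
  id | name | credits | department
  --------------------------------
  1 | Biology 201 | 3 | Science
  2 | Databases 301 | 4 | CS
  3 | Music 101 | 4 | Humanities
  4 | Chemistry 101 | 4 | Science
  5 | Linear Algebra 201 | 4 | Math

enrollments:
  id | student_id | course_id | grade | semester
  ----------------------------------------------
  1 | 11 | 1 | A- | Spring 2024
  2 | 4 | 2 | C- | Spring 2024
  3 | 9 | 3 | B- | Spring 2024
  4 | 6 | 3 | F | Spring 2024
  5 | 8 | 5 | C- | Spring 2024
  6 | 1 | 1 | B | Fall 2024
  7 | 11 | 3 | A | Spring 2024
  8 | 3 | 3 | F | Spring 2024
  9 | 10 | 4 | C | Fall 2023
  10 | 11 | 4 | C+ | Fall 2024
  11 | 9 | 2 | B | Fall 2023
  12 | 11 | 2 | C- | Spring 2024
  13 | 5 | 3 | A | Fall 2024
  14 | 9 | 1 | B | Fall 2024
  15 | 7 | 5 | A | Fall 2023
SELECT name, year FROM students WHERE year <= 4

Execution result:
name | year
David Miller | 3
Peter Williams | 1
Tina Smith | 2
Kate Miller | 2
Frank Davis | 2
Tina Smith | 3
Leo Martinez | 1
Mia Smith | 2
Eve Johnson | 1
Tina Jones | 2
Leo Jones | 4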